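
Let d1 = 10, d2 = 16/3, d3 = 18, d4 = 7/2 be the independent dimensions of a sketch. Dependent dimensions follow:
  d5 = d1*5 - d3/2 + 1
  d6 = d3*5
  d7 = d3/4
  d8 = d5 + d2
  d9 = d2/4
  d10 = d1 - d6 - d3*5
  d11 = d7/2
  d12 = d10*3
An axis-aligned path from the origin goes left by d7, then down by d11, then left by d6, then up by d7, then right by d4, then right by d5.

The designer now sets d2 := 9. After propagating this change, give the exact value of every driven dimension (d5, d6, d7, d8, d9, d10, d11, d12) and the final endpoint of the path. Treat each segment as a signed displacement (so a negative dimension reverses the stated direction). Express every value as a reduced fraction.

Apply edit: d2 := 9
  d5 = d1*5 - d3/2 + 1 = 42
  d6 = d3*5 = 90
  d7 = d3/4 = 9/2
  d8 = d5 + d2 = 51
  d9 = d2/4 = 9/4
  d10 = d1 - d6 - d3*5 = -170
  d11 = d7/2 = 9/4
  d12 = d10*3 = -510
Walk from origin (0, 0):
  seg 1: left by d7 = 9/2 → (-9/2, 0)
  seg 2: down by d11 = 9/4 → (-9/2, -9/4)
  seg 3: left by d6 = 90 → (-189/2, -9/4)
  seg 4: up by d7 = 9/2 → (-189/2, 9/4)
  seg 5: right by d4 = 7/2 → (-91, 9/4)
  seg 6: right by d5 = 42 → (-49, 9/4)

d5 = 42
d6 = 90
d7 = 9/2
d8 = 51
d9 = 9/4
d10 = -170
d11 = 9/4
d12 = -510
endpoint = (-49, 9/4)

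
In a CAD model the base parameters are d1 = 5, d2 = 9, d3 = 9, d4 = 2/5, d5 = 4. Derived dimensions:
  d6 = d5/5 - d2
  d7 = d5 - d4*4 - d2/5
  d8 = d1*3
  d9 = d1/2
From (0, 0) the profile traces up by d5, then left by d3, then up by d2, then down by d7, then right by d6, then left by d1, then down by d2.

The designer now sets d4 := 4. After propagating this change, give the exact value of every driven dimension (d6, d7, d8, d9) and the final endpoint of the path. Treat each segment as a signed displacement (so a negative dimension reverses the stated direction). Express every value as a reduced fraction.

d6 = -41/5
d7 = -69/5
d8 = 15
d9 = 5/2
endpoint = (-111/5, 89/5)

Apply edit: d4 := 4
  d6 = d5/5 - d2 = -41/5
  d7 = d5 - d4*4 - d2/5 = -69/5
  d8 = d1*3 = 15
  d9 = d1/2 = 5/2
Walk from origin (0, 0):
  seg 1: up by d5 = 4 → (0, 4)
  seg 2: left by d3 = 9 → (-9, 4)
  seg 3: up by d2 = 9 → (-9, 13)
  seg 4: down by d7 = -69/5 → (-9, 134/5)
  seg 5: right by d6 = -41/5 → (-86/5, 134/5)
  seg 6: left by d1 = 5 → (-111/5, 134/5)
  seg 7: down by d2 = 9 → (-111/5, 89/5)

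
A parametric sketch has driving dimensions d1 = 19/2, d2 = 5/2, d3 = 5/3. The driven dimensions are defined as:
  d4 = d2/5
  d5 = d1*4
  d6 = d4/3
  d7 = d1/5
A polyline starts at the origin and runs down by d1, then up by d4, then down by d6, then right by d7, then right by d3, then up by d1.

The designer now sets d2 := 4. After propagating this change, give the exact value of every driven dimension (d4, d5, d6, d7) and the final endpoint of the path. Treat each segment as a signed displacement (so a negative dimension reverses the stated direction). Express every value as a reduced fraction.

Apply edit: d2 := 4
  d4 = d2/5 = 4/5
  d5 = d1*4 = 38
  d6 = d4/3 = 4/15
  d7 = d1/5 = 19/10
Walk from origin (0, 0):
  seg 1: down by d1 = 19/2 → (0, -19/2)
  seg 2: up by d4 = 4/5 → (0, -87/10)
  seg 3: down by d6 = 4/15 → (0, -269/30)
  seg 4: right by d7 = 19/10 → (19/10, -269/30)
  seg 5: right by d3 = 5/3 → (107/30, -269/30)
  seg 6: up by d1 = 19/2 → (107/30, 8/15)

d4 = 4/5
d5 = 38
d6 = 4/15
d7 = 19/10
endpoint = (107/30, 8/15)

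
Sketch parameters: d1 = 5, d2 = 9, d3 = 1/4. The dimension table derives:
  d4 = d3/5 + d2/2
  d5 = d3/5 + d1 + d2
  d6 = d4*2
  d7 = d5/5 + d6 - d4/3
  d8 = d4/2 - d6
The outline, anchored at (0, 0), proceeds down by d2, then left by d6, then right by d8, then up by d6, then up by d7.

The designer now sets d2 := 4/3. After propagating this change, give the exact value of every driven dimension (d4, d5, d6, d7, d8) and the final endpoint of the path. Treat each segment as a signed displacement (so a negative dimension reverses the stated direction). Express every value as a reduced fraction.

Apply edit: d2 := 4/3
  d4 = d3/5 + d2/2 = 43/60
  d5 = d3/5 + d1 + d2 = 383/60
  d6 = d4*2 = 43/30
  d7 = d5/5 + d6 - d4/3 = 556/225
  d8 = d4/2 - d6 = -43/40
Walk from origin (0, 0):
  seg 1: down by d2 = 4/3 → (0, -4/3)
  seg 2: left by d6 = 43/30 → (-43/30, -4/3)
  seg 3: right by d8 = -43/40 → (-301/120, -4/3)
  seg 4: up by d6 = 43/30 → (-301/120, 1/10)
  seg 5: up by d7 = 556/225 → (-301/120, 1157/450)

d4 = 43/60
d5 = 383/60
d6 = 43/30
d7 = 556/225
d8 = -43/40
endpoint = (-301/120, 1157/450)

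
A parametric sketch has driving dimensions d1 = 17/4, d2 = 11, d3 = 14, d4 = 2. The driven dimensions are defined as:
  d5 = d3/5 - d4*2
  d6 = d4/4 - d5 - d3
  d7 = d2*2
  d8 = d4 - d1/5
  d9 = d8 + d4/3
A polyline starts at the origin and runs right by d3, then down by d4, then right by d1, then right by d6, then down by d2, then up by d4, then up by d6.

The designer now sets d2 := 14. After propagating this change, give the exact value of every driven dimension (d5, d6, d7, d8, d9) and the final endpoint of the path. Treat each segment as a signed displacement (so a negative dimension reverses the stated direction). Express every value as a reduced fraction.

Apply edit: d2 := 14
  d5 = d3/5 - d4*2 = -6/5
  d6 = d4/4 - d5 - d3 = -123/10
  d7 = d2*2 = 28
  d8 = d4 - d1/5 = 23/20
  d9 = d8 + d4/3 = 109/60
Walk from origin (0, 0):
  seg 1: right by d3 = 14 → (14, 0)
  seg 2: down by d4 = 2 → (14, -2)
  seg 3: right by d1 = 17/4 → (73/4, -2)
  seg 4: right by d6 = -123/10 → (119/20, -2)
  seg 5: down by d2 = 14 → (119/20, -16)
  seg 6: up by d4 = 2 → (119/20, -14)
  seg 7: up by d6 = -123/10 → (119/20, -263/10)

d5 = -6/5
d6 = -123/10
d7 = 28
d8 = 23/20
d9 = 109/60
endpoint = (119/20, -263/10)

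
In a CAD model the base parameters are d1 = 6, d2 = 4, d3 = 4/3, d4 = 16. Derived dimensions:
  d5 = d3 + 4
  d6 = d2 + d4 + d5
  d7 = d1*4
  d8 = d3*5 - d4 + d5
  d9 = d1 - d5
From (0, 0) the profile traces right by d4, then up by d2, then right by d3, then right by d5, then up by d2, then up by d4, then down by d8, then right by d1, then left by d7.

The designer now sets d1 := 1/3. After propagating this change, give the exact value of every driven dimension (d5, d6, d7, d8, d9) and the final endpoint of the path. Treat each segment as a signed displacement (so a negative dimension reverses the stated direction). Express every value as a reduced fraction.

d5 = 16/3
d6 = 76/3
d7 = 4/3
d8 = -4
d9 = -5
endpoint = (65/3, 28)

Apply edit: d1 := 1/3
  d5 = d3 + 4 = 16/3
  d6 = d2 + d4 + d5 = 76/3
  d7 = d1*4 = 4/3
  d8 = d3*5 - d4 + d5 = -4
  d9 = d1 - d5 = -5
Walk from origin (0, 0):
  seg 1: right by d4 = 16 → (16, 0)
  seg 2: up by d2 = 4 → (16, 4)
  seg 3: right by d3 = 4/3 → (52/3, 4)
  seg 4: right by d5 = 16/3 → (68/3, 4)
  seg 5: up by d2 = 4 → (68/3, 8)
  seg 6: up by d4 = 16 → (68/3, 24)
  seg 7: down by d8 = -4 → (68/3, 28)
  seg 8: right by d1 = 1/3 → (23, 28)
  seg 9: left by d7 = 4/3 → (65/3, 28)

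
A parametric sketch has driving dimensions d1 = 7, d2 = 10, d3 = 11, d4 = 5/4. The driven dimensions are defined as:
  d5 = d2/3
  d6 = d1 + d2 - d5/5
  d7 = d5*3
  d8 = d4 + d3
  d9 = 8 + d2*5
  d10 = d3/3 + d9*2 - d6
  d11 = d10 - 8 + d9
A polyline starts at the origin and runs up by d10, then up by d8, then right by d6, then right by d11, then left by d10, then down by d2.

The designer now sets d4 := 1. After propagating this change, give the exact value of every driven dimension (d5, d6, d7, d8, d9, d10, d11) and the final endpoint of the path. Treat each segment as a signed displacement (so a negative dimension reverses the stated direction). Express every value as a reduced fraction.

Apply edit: d4 := 1
  d5 = d2/3 = 10/3
  d6 = d1 + d2 - d5/5 = 49/3
  d7 = d5*3 = 10
  d8 = d4 + d3 = 12
  d9 = 8 + d2*5 = 58
  d10 = d3/3 + d9*2 - d6 = 310/3
  d11 = d10 - 8 + d9 = 460/3
Walk from origin (0, 0):
  seg 1: up by d10 = 310/3 → (0, 310/3)
  seg 2: up by d8 = 12 → (0, 346/3)
  seg 3: right by d6 = 49/3 → (49/3, 346/3)
  seg 4: right by d11 = 460/3 → (509/3, 346/3)
  seg 5: left by d10 = 310/3 → (199/3, 346/3)
  seg 6: down by d2 = 10 → (199/3, 316/3)

d5 = 10/3
d6 = 49/3
d7 = 10
d8 = 12
d9 = 58
d10 = 310/3
d11 = 460/3
endpoint = (199/3, 316/3)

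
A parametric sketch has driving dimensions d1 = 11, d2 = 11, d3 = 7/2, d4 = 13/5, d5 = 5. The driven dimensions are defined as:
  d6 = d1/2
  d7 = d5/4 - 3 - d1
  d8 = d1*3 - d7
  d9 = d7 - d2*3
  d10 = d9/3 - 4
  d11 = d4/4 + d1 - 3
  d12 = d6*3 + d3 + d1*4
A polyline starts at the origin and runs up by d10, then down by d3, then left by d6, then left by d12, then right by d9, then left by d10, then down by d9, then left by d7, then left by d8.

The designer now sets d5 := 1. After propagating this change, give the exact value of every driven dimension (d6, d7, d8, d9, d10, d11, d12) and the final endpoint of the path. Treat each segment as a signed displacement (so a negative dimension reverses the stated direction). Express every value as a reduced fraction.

d6 = 11/2
d7 = -55/4
d8 = 187/4
d9 = -187/4
d10 = -235/12
d11 = 173/20
d12 = 64
endpoint = (-389/3, 71/3)

Apply edit: d5 := 1
  d6 = d1/2 = 11/2
  d7 = d5/4 - 3 - d1 = -55/4
  d8 = d1*3 - d7 = 187/4
  d9 = d7 - d2*3 = -187/4
  d10 = d9/3 - 4 = -235/12
  d11 = d4/4 + d1 - 3 = 173/20
  d12 = d6*3 + d3 + d1*4 = 64
Walk from origin (0, 0):
  seg 1: up by d10 = -235/12 → (0, -235/12)
  seg 2: down by d3 = 7/2 → (0, -277/12)
  seg 3: left by d6 = 11/2 → (-11/2, -277/12)
  seg 4: left by d12 = 64 → (-139/2, -277/12)
  seg 5: right by d9 = -187/4 → (-465/4, -277/12)
  seg 6: left by d10 = -235/12 → (-290/3, -277/12)
  seg 7: down by d9 = -187/4 → (-290/3, 71/3)
  seg 8: left by d7 = -55/4 → (-995/12, 71/3)
  seg 9: left by d8 = 187/4 → (-389/3, 71/3)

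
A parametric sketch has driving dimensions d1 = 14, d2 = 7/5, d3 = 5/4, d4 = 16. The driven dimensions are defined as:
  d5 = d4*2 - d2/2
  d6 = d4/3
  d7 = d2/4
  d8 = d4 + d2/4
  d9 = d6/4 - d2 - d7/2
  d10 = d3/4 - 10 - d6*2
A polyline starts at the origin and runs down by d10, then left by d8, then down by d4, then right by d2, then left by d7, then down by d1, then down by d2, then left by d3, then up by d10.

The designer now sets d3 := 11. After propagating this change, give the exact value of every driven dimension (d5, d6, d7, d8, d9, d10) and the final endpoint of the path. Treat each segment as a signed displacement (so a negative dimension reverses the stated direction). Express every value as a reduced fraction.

Apply edit: d3 := 11
  d5 = d4*2 - d2/2 = 313/10
  d6 = d4/3 = 16/3
  d7 = d2/4 = 7/20
  d8 = d4 + d2/4 = 327/20
  d9 = d6/4 - d2 - d7/2 = -29/120
  d10 = d3/4 - 10 - d6*2 = -215/12
Walk from origin (0, 0):
  seg 1: down by d10 = -215/12 → (0, 215/12)
  seg 2: left by d8 = 327/20 → (-327/20, 215/12)
  seg 3: down by d4 = 16 → (-327/20, 23/12)
  seg 4: right by d2 = 7/5 → (-299/20, 23/12)
  seg 5: left by d7 = 7/20 → (-153/10, 23/12)
  seg 6: down by d1 = 14 → (-153/10, -145/12)
  seg 7: down by d2 = 7/5 → (-153/10, -809/60)
  seg 8: left by d3 = 11 → (-263/10, -809/60)
  seg 9: up by d10 = -215/12 → (-263/10, -157/5)

d5 = 313/10
d6 = 16/3
d7 = 7/20
d8 = 327/20
d9 = -29/120
d10 = -215/12
endpoint = (-263/10, -157/5)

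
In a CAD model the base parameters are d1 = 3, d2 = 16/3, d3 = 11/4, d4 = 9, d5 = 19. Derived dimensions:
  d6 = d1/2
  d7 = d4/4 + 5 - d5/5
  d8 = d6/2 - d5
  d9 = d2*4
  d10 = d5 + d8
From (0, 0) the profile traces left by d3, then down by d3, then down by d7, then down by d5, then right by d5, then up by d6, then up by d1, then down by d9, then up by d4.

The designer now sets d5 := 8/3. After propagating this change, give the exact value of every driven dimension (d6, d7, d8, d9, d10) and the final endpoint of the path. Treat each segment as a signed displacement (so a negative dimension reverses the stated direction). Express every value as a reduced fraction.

d6 = 3/2
d7 = 403/60
d8 = -23/12
d9 = 64/3
d10 = 3/4
endpoint = (-1/12, -599/30)

Apply edit: d5 := 8/3
  d6 = d1/2 = 3/2
  d7 = d4/4 + 5 - d5/5 = 403/60
  d8 = d6/2 - d5 = -23/12
  d9 = d2*4 = 64/3
  d10 = d5 + d8 = 3/4
Walk from origin (0, 0):
  seg 1: left by d3 = 11/4 → (-11/4, 0)
  seg 2: down by d3 = 11/4 → (-11/4, -11/4)
  seg 3: down by d7 = 403/60 → (-11/4, -142/15)
  seg 4: down by d5 = 8/3 → (-11/4, -182/15)
  seg 5: right by d5 = 8/3 → (-1/12, -182/15)
  seg 6: up by d6 = 3/2 → (-1/12, -319/30)
  seg 7: up by d1 = 3 → (-1/12, -229/30)
  seg 8: down by d9 = 64/3 → (-1/12, -869/30)
  seg 9: up by d4 = 9 → (-1/12, -599/30)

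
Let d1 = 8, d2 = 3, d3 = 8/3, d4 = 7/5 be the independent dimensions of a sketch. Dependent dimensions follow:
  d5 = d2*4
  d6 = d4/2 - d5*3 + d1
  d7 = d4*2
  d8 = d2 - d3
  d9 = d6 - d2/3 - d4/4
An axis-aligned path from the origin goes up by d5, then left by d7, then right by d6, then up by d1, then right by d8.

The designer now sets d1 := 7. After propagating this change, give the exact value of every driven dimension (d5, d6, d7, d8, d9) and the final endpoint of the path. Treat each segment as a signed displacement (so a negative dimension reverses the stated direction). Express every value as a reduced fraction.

Apply edit: d1 := 7
  d5 = d2*4 = 12
  d6 = d4/2 - d5*3 + d1 = -283/10
  d7 = d4*2 = 14/5
  d8 = d2 - d3 = 1/3
  d9 = d6 - d2/3 - d4/4 = -593/20
Walk from origin (0, 0):
  seg 1: up by d5 = 12 → (0, 12)
  seg 2: left by d7 = 14/5 → (-14/5, 12)
  seg 3: right by d6 = -283/10 → (-311/10, 12)
  seg 4: up by d1 = 7 → (-311/10, 19)
  seg 5: right by d8 = 1/3 → (-923/30, 19)

d5 = 12
d6 = -283/10
d7 = 14/5
d8 = 1/3
d9 = -593/20
endpoint = (-923/30, 19)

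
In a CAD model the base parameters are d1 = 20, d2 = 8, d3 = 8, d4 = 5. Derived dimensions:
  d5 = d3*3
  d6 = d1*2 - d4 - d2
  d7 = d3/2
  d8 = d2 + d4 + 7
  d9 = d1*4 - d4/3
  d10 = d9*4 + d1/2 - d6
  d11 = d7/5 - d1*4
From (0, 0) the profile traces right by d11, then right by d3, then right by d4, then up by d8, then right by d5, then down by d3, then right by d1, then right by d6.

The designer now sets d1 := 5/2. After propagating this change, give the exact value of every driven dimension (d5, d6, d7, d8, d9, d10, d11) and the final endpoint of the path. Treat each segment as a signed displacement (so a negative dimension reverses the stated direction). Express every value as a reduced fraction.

Apply edit: d1 := 5/2
  d5 = d3*3 = 24
  d6 = d1*2 - d4 - d2 = -8
  d7 = d3/2 = 4
  d8 = d2 + d4 + 7 = 20
  d9 = d1*4 - d4/3 = 25/3
  d10 = d9*4 + d1/2 - d6 = 511/12
  d11 = d7/5 - d1*4 = -46/5
Walk from origin (0, 0):
  seg 1: right by d11 = -46/5 → (-46/5, 0)
  seg 2: right by d3 = 8 → (-6/5, 0)
  seg 3: right by d4 = 5 → (19/5, 0)
  seg 4: up by d8 = 20 → (19/5, 20)
  seg 5: right by d5 = 24 → (139/5, 20)
  seg 6: down by d3 = 8 → (139/5, 12)
  seg 7: right by d1 = 5/2 → (303/10, 12)
  seg 8: right by d6 = -8 → (223/10, 12)

d5 = 24
d6 = -8
d7 = 4
d8 = 20
d9 = 25/3
d10 = 511/12
d11 = -46/5
endpoint = (223/10, 12)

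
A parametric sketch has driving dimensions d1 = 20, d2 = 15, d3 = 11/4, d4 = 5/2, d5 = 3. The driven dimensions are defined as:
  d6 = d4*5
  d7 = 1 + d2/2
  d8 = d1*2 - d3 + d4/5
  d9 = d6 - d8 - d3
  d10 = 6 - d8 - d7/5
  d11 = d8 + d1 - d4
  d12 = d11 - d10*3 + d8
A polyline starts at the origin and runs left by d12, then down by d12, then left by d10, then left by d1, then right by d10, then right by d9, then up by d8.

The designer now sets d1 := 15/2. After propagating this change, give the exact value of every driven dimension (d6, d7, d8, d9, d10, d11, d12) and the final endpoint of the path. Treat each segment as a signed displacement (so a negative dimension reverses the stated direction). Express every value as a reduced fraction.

d6 = 25/2
d7 = 17/2
d8 = 51/4
d9 = -3
d10 = -169/20
d11 = 71/4
d12 = 1117/20
endpoint = (-1327/20, -431/10)

Apply edit: d1 := 15/2
  d6 = d4*5 = 25/2
  d7 = 1 + d2/2 = 17/2
  d8 = d1*2 - d3 + d4/5 = 51/4
  d9 = d6 - d8 - d3 = -3
  d10 = 6 - d8 - d7/5 = -169/20
  d11 = d8 + d1 - d4 = 71/4
  d12 = d11 - d10*3 + d8 = 1117/20
Walk from origin (0, 0):
  seg 1: left by d12 = 1117/20 → (-1117/20, 0)
  seg 2: down by d12 = 1117/20 → (-1117/20, -1117/20)
  seg 3: left by d10 = -169/20 → (-237/5, -1117/20)
  seg 4: left by d1 = 15/2 → (-549/10, -1117/20)
  seg 5: right by d10 = -169/20 → (-1267/20, -1117/20)
  seg 6: right by d9 = -3 → (-1327/20, -1117/20)
  seg 7: up by d8 = 51/4 → (-1327/20, -431/10)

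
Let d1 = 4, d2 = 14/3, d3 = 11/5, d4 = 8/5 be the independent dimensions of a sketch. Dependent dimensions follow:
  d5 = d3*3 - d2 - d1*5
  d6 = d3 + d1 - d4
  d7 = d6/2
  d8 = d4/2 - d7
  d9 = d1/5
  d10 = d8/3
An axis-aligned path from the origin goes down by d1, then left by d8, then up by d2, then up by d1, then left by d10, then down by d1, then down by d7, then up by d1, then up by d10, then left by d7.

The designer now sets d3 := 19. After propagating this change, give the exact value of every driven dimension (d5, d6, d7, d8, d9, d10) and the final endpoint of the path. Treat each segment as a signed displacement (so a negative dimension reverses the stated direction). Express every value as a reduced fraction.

d5 = 97/3
d6 = 107/5
d7 = 107/10
d8 = -99/10
d9 = 4/5
d10 = -33/10
endpoint = (5/2, -28/3)

Apply edit: d3 := 19
  d5 = d3*3 - d2 - d1*5 = 97/3
  d6 = d3 + d1 - d4 = 107/5
  d7 = d6/2 = 107/10
  d8 = d4/2 - d7 = -99/10
  d9 = d1/5 = 4/5
  d10 = d8/3 = -33/10
Walk from origin (0, 0):
  seg 1: down by d1 = 4 → (0, -4)
  seg 2: left by d8 = -99/10 → (99/10, -4)
  seg 3: up by d2 = 14/3 → (99/10, 2/3)
  seg 4: up by d1 = 4 → (99/10, 14/3)
  seg 5: left by d10 = -33/10 → (66/5, 14/3)
  seg 6: down by d1 = 4 → (66/5, 2/3)
  seg 7: down by d7 = 107/10 → (66/5, -301/30)
  seg 8: up by d1 = 4 → (66/5, -181/30)
  seg 9: up by d10 = -33/10 → (66/5, -28/3)
  seg 10: left by d7 = 107/10 → (5/2, -28/3)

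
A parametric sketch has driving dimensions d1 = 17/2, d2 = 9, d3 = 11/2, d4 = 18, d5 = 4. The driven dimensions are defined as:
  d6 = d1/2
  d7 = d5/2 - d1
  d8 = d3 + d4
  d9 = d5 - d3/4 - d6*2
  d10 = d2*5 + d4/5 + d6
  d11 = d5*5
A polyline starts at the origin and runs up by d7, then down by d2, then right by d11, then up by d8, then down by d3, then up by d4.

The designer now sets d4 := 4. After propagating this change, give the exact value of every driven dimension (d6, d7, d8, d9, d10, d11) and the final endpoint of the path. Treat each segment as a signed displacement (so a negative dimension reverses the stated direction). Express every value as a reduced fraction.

d6 = 17/4
d7 = -13/2
d8 = 19/2
d9 = -47/8
d10 = 1001/20
d11 = 20
endpoint = (20, -15/2)

Apply edit: d4 := 4
  d6 = d1/2 = 17/4
  d7 = d5/2 - d1 = -13/2
  d8 = d3 + d4 = 19/2
  d9 = d5 - d3/4 - d6*2 = -47/8
  d10 = d2*5 + d4/5 + d6 = 1001/20
  d11 = d5*5 = 20
Walk from origin (0, 0):
  seg 1: up by d7 = -13/2 → (0, -13/2)
  seg 2: down by d2 = 9 → (0, -31/2)
  seg 3: right by d11 = 20 → (20, -31/2)
  seg 4: up by d8 = 19/2 → (20, -6)
  seg 5: down by d3 = 11/2 → (20, -23/2)
  seg 6: up by d4 = 4 → (20, -15/2)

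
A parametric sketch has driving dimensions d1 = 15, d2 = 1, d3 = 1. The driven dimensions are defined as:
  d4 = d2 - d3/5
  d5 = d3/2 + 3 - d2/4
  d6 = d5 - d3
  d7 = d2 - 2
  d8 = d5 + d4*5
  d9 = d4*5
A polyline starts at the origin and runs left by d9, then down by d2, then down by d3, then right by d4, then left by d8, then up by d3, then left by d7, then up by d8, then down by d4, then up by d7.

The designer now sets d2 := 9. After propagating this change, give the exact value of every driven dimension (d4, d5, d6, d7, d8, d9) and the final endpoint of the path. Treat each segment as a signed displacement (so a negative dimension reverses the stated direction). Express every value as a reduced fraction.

d4 = 44/5
d5 = 5/4
d6 = 1/4
d7 = 7
d8 = 181/4
d9 = 44
endpoint = (-1749/20, 689/20)

Apply edit: d2 := 9
  d4 = d2 - d3/5 = 44/5
  d5 = d3/2 + 3 - d2/4 = 5/4
  d6 = d5 - d3 = 1/4
  d7 = d2 - 2 = 7
  d8 = d5 + d4*5 = 181/4
  d9 = d4*5 = 44
Walk from origin (0, 0):
  seg 1: left by d9 = 44 → (-44, 0)
  seg 2: down by d2 = 9 → (-44, -9)
  seg 3: down by d3 = 1 → (-44, -10)
  seg 4: right by d4 = 44/5 → (-176/5, -10)
  seg 5: left by d8 = 181/4 → (-1609/20, -10)
  seg 6: up by d3 = 1 → (-1609/20, -9)
  seg 7: left by d7 = 7 → (-1749/20, -9)
  seg 8: up by d8 = 181/4 → (-1749/20, 145/4)
  seg 9: down by d4 = 44/5 → (-1749/20, 549/20)
  seg 10: up by d7 = 7 → (-1749/20, 689/20)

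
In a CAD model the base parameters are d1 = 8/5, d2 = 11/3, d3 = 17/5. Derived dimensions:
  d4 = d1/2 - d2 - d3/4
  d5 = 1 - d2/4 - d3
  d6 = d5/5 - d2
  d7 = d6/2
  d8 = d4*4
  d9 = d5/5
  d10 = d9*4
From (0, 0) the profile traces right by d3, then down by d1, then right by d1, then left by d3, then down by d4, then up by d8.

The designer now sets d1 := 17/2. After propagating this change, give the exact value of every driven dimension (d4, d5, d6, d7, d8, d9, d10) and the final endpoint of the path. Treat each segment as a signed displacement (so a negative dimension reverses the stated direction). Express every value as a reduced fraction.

Apply edit: d1 := 17/2
  d4 = d1/2 - d2 - d3/4 = -4/15
  d5 = 1 - d2/4 - d3 = -199/60
  d6 = d5/5 - d2 = -433/100
  d7 = d6/2 = -433/200
  d8 = d4*4 = -16/15
  d9 = d5/5 = -199/300
  d10 = d9*4 = -199/75
Walk from origin (0, 0):
  seg 1: right by d3 = 17/5 → (17/5, 0)
  seg 2: down by d1 = 17/2 → (17/5, -17/2)
  seg 3: right by d1 = 17/2 → (119/10, -17/2)
  seg 4: left by d3 = 17/5 → (17/2, -17/2)
  seg 5: down by d4 = -4/15 → (17/2, -247/30)
  seg 6: up by d8 = -16/15 → (17/2, -93/10)

d4 = -4/15
d5 = -199/60
d6 = -433/100
d7 = -433/200
d8 = -16/15
d9 = -199/300
d10 = -199/75
endpoint = (17/2, -93/10)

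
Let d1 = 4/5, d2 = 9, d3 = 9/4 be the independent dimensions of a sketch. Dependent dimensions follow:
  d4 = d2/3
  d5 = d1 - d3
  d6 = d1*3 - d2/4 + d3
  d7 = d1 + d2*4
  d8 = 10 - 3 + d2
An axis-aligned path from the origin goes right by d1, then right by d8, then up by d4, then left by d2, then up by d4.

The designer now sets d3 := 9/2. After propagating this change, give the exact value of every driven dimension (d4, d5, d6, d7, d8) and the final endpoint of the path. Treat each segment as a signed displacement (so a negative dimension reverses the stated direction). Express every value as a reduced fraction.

d4 = 3
d5 = -37/10
d6 = 93/20
d7 = 184/5
d8 = 16
endpoint = (39/5, 6)

Apply edit: d3 := 9/2
  d4 = d2/3 = 3
  d5 = d1 - d3 = -37/10
  d6 = d1*3 - d2/4 + d3 = 93/20
  d7 = d1 + d2*4 = 184/5
  d8 = 10 - 3 + d2 = 16
Walk from origin (0, 0):
  seg 1: right by d1 = 4/5 → (4/5, 0)
  seg 2: right by d8 = 16 → (84/5, 0)
  seg 3: up by d4 = 3 → (84/5, 3)
  seg 4: left by d2 = 9 → (39/5, 3)
  seg 5: up by d4 = 3 → (39/5, 6)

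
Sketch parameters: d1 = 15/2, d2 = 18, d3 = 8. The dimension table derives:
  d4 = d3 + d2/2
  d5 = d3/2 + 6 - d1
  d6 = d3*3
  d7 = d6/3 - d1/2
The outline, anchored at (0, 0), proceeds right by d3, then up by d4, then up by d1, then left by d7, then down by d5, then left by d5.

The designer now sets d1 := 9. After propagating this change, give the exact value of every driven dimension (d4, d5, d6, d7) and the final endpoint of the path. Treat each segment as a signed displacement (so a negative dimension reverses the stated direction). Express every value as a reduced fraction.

Apply edit: d1 := 9
  d4 = d3 + d2/2 = 17
  d5 = d3/2 + 6 - d1 = 1
  d6 = d3*3 = 24
  d7 = d6/3 - d1/2 = 7/2
Walk from origin (0, 0):
  seg 1: right by d3 = 8 → (8, 0)
  seg 2: up by d4 = 17 → (8, 17)
  seg 3: up by d1 = 9 → (8, 26)
  seg 4: left by d7 = 7/2 → (9/2, 26)
  seg 5: down by d5 = 1 → (9/2, 25)
  seg 6: left by d5 = 1 → (7/2, 25)

d4 = 17
d5 = 1
d6 = 24
d7 = 7/2
endpoint = (7/2, 25)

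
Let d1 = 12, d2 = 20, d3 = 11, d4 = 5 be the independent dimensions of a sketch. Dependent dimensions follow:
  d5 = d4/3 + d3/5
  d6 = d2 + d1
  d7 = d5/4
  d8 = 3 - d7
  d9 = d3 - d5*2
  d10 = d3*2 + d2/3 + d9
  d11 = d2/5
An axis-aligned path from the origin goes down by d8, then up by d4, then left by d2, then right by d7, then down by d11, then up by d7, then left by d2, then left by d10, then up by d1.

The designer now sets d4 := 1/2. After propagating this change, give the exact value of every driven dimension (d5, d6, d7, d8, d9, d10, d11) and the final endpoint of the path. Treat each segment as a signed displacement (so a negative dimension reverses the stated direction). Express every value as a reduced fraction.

d5 = 71/30
d6 = 32
d7 = 71/120
d8 = 289/120
d9 = 94/15
d10 = 524/15
d11 = 4
endpoint = (-8921/120, 401/60)

Apply edit: d4 := 1/2
  d5 = d4/3 + d3/5 = 71/30
  d6 = d2 + d1 = 32
  d7 = d5/4 = 71/120
  d8 = 3 - d7 = 289/120
  d9 = d3 - d5*2 = 94/15
  d10 = d3*2 + d2/3 + d9 = 524/15
  d11 = d2/5 = 4
Walk from origin (0, 0):
  seg 1: down by d8 = 289/120 → (0, -289/120)
  seg 2: up by d4 = 1/2 → (0, -229/120)
  seg 3: left by d2 = 20 → (-20, -229/120)
  seg 4: right by d7 = 71/120 → (-2329/120, -229/120)
  seg 5: down by d11 = 4 → (-2329/120, -709/120)
  seg 6: up by d7 = 71/120 → (-2329/120, -319/60)
  seg 7: left by d2 = 20 → (-4729/120, -319/60)
  seg 8: left by d10 = 524/15 → (-8921/120, -319/60)
  seg 9: up by d1 = 12 → (-8921/120, 401/60)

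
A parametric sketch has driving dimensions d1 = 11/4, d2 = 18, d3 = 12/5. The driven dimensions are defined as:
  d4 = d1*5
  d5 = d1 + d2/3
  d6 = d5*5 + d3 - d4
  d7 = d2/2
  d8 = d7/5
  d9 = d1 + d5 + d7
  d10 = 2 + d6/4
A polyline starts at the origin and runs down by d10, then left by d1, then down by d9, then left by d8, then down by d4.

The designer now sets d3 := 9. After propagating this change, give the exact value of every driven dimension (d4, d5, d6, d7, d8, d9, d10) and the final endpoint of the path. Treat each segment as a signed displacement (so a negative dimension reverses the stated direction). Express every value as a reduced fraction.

d4 = 55/4
d5 = 35/4
d6 = 39
d7 = 9
d8 = 9/5
d9 = 41/2
d10 = 47/4
endpoint = (-91/20, -46)

Apply edit: d3 := 9
  d4 = d1*5 = 55/4
  d5 = d1 + d2/3 = 35/4
  d6 = d5*5 + d3 - d4 = 39
  d7 = d2/2 = 9
  d8 = d7/5 = 9/5
  d9 = d1 + d5 + d7 = 41/2
  d10 = 2 + d6/4 = 47/4
Walk from origin (0, 0):
  seg 1: down by d10 = 47/4 → (0, -47/4)
  seg 2: left by d1 = 11/4 → (-11/4, -47/4)
  seg 3: down by d9 = 41/2 → (-11/4, -129/4)
  seg 4: left by d8 = 9/5 → (-91/20, -129/4)
  seg 5: down by d4 = 55/4 → (-91/20, -46)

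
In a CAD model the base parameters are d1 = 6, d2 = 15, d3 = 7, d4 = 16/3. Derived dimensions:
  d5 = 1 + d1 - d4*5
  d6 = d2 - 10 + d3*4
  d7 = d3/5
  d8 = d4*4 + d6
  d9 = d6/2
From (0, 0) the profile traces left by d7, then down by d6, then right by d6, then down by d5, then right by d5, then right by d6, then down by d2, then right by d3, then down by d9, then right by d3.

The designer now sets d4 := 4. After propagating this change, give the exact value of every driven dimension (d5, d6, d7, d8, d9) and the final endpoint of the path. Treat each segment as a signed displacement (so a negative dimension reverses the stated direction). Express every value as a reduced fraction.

d5 = -13
d6 = 33
d7 = 7/5
d8 = 49
d9 = 33/2
endpoint = (328/5, -103/2)

Apply edit: d4 := 4
  d5 = 1 + d1 - d4*5 = -13
  d6 = d2 - 10 + d3*4 = 33
  d7 = d3/5 = 7/5
  d8 = d4*4 + d6 = 49
  d9 = d6/2 = 33/2
Walk from origin (0, 0):
  seg 1: left by d7 = 7/5 → (-7/5, 0)
  seg 2: down by d6 = 33 → (-7/5, -33)
  seg 3: right by d6 = 33 → (158/5, -33)
  seg 4: down by d5 = -13 → (158/5, -20)
  seg 5: right by d5 = -13 → (93/5, -20)
  seg 6: right by d6 = 33 → (258/5, -20)
  seg 7: down by d2 = 15 → (258/5, -35)
  seg 8: right by d3 = 7 → (293/5, -35)
  seg 9: down by d9 = 33/2 → (293/5, -103/2)
  seg 10: right by d3 = 7 → (328/5, -103/2)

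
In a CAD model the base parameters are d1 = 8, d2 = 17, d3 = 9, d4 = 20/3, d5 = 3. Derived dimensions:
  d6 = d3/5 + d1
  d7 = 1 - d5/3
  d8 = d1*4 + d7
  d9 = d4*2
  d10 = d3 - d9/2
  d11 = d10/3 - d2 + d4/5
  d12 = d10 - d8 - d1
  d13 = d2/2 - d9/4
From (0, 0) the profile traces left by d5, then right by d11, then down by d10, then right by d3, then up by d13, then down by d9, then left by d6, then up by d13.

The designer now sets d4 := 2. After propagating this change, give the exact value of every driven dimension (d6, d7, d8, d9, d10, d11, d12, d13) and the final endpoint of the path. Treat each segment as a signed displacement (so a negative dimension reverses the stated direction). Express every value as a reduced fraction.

Apply edit: d4 := 2
  d6 = d3/5 + d1 = 49/5
  d7 = 1 - d5/3 = 0
  d8 = d1*4 + d7 = 32
  d9 = d4*2 = 4
  d10 = d3 - d9/2 = 7
  d11 = d10/3 - d2 + d4/5 = -214/15
  d12 = d10 - d8 - d1 = -33
  d13 = d2/2 - d9/4 = 15/2
Walk from origin (0, 0):
  seg 1: left by d5 = 3 → (-3, 0)
  seg 2: right by d11 = -214/15 → (-259/15, 0)
  seg 3: down by d10 = 7 → (-259/15, -7)
  seg 4: right by d3 = 9 → (-124/15, -7)
  seg 5: up by d13 = 15/2 → (-124/15, 1/2)
  seg 6: down by d9 = 4 → (-124/15, -7/2)
  seg 7: left by d6 = 49/5 → (-271/15, -7/2)
  seg 8: up by d13 = 15/2 → (-271/15, 4)

d6 = 49/5
d7 = 0
d8 = 32
d9 = 4
d10 = 7
d11 = -214/15
d12 = -33
d13 = 15/2
endpoint = (-271/15, 4)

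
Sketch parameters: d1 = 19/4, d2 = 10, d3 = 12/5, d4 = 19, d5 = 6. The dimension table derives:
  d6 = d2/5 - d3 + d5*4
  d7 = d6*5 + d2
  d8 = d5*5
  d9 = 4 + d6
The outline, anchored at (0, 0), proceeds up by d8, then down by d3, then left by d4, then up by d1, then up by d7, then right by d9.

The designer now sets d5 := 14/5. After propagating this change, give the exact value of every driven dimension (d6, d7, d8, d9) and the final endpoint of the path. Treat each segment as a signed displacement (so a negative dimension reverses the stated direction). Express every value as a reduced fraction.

Apply edit: d5 := 14/5
  d6 = d2/5 - d3 + d5*4 = 54/5
  d7 = d6*5 + d2 = 64
  d8 = d5*5 = 14
  d9 = 4 + d6 = 74/5
Walk from origin (0, 0):
  seg 1: up by d8 = 14 → (0, 14)
  seg 2: down by d3 = 12/5 → (0, 58/5)
  seg 3: left by d4 = 19 → (-19, 58/5)
  seg 4: up by d1 = 19/4 → (-19, 327/20)
  seg 5: up by d7 = 64 → (-19, 1607/20)
  seg 6: right by d9 = 74/5 → (-21/5, 1607/20)

d6 = 54/5
d7 = 64
d8 = 14
d9 = 74/5
endpoint = (-21/5, 1607/20)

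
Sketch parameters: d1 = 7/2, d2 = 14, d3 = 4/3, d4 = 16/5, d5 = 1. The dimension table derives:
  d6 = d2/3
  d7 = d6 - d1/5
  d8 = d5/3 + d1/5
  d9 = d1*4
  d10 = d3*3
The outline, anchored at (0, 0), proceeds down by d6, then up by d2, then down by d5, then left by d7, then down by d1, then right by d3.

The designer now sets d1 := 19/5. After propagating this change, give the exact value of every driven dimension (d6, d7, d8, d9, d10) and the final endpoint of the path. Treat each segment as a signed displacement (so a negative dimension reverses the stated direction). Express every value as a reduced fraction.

d6 = 14/3
d7 = 293/75
d8 = 82/75
d9 = 76/5
d10 = 4
endpoint = (-193/75, 68/15)

Apply edit: d1 := 19/5
  d6 = d2/3 = 14/3
  d7 = d6 - d1/5 = 293/75
  d8 = d5/3 + d1/5 = 82/75
  d9 = d1*4 = 76/5
  d10 = d3*3 = 4
Walk from origin (0, 0):
  seg 1: down by d6 = 14/3 → (0, -14/3)
  seg 2: up by d2 = 14 → (0, 28/3)
  seg 3: down by d5 = 1 → (0, 25/3)
  seg 4: left by d7 = 293/75 → (-293/75, 25/3)
  seg 5: down by d1 = 19/5 → (-293/75, 68/15)
  seg 6: right by d3 = 4/3 → (-193/75, 68/15)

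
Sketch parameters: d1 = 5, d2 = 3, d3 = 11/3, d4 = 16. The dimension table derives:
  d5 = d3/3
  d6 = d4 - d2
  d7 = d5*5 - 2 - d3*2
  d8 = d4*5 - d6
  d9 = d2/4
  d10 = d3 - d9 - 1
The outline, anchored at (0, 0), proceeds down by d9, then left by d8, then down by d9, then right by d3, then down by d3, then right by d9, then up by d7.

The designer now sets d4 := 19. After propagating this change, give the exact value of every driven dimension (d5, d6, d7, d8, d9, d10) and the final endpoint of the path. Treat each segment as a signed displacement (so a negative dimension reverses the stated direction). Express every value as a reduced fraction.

Apply edit: d4 := 19
  d5 = d3/3 = 11/9
  d6 = d4 - d2 = 16
  d7 = d5*5 - 2 - d3*2 = -29/9
  d8 = d4*5 - d6 = 79
  d9 = d2/4 = 3/4
  d10 = d3 - d9 - 1 = 23/12
Walk from origin (0, 0):
  seg 1: down by d9 = 3/4 → (0, -3/4)
  seg 2: left by d8 = 79 → (-79, -3/4)
  seg 3: down by d9 = 3/4 → (-79, -3/2)
  seg 4: right by d3 = 11/3 → (-226/3, -3/2)
  seg 5: down by d3 = 11/3 → (-226/3, -31/6)
  seg 6: right by d9 = 3/4 → (-895/12, -31/6)
  seg 7: up by d7 = -29/9 → (-895/12, -151/18)

d5 = 11/9
d6 = 16
d7 = -29/9
d8 = 79
d9 = 3/4
d10 = 23/12
endpoint = (-895/12, -151/18)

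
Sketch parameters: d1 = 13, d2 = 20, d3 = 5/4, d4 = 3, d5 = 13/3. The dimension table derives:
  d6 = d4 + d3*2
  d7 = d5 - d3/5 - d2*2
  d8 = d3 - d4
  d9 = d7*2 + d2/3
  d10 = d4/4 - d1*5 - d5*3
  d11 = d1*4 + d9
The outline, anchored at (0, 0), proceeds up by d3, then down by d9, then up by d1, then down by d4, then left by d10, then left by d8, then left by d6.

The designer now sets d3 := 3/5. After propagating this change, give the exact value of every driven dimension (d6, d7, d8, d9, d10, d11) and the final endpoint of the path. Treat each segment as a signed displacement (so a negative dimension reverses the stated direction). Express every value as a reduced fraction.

d6 = 21/5
d7 = -2684/75
d8 = -12/5
d9 = -4868/75
d10 = -309/4
d11 = -968/75
endpoint = (1509/20, 5663/75)

Apply edit: d3 := 3/5
  d6 = d4 + d3*2 = 21/5
  d7 = d5 - d3/5 - d2*2 = -2684/75
  d8 = d3 - d4 = -12/5
  d9 = d7*2 + d2/3 = -4868/75
  d10 = d4/4 - d1*5 - d5*3 = -309/4
  d11 = d1*4 + d9 = -968/75
Walk from origin (0, 0):
  seg 1: up by d3 = 3/5 → (0, 3/5)
  seg 2: down by d9 = -4868/75 → (0, 4913/75)
  seg 3: up by d1 = 13 → (0, 5888/75)
  seg 4: down by d4 = 3 → (0, 5663/75)
  seg 5: left by d10 = -309/4 → (309/4, 5663/75)
  seg 6: left by d8 = -12/5 → (1593/20, 5663/75)
  seg 7: left by d6 = 21/5 → (1509/20, 5663/75)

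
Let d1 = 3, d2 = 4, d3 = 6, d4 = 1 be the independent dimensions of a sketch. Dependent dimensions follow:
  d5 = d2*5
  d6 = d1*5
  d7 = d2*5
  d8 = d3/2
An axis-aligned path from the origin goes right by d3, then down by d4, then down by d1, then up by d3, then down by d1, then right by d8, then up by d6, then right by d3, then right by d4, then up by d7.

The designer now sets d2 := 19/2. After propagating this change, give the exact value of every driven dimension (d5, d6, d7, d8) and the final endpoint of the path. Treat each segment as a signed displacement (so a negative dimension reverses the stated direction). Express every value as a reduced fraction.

d5 = 95/2
d6 = 15
d7 = 95/2
d8 = 3
endpoint = (16, 123/2)

Apply edit: d2 := 19/2
  d5 = d2*5 = 95/2
  d6 = d1*5 = 15
  d7 = d2*5 = 95/2
  d8 = d3/2 = 3
Walk from origin (0, 0):
  seg 1: right by d3 = 6 → (6, 0)
  seg 2: down by d4 = 1 → (6, -1)
  seg 3: down by d1 = 3 → (6, -4)
  seg 4: up by d3 = 6 → (6, 2)
  seg 5: down by d1 = 3 → (6, -1)
  seg 6: right by d8 = 3 → (9, -1)
  seg 7: up by d6 = 15 → (9, 14)
  seg 8: right by d3 = 6 → (15, 14)
  seg 9: right by d4 = 1 → (16, 14)
  seg 10: up by d7 = 95/2 → (16, 123/2)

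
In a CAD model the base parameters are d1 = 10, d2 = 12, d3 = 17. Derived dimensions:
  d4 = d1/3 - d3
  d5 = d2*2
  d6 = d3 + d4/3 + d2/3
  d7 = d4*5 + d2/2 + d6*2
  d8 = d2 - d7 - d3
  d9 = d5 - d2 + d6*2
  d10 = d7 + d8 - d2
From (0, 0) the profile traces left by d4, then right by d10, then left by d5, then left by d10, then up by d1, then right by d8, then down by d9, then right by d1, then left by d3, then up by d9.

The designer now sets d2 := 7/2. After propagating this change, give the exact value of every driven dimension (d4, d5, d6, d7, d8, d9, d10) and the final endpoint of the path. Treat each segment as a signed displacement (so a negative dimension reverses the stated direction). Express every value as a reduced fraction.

d4 = -41/3
d5 = 7
d6 = 245/18
d7 = -1417/36
d8 = 931/36
d9 = 553/18
d10 = -17
endpoint = (919/36, 10)

Apply edit: d2 := 7/2
  d4 = d1/3 - d3 = -41/3
  d5 = d2*2 = 7
  d6 = d3 + d4/3 + d2/3 = 245/18
  d7 = d4*5 + d2/2 + d6*2 = -1417/36
  d8 = d2 - d7 - d3 = 931/36
  d9 = d5 - d2 + d6*2 = 553/18
  d10 = d7 + d8 - d2 = -17
Walk from origin (0, 0):
  seg 1: left by d4 = -41/3 → (41/3, 0)
  seg 2: right by d10 = -17 → (-10/3, 0)
  seg 3: left by d5 = 7 → (-31/3, 0)
  seg 4: left by d10 = -17 → (20/3, 0)
  seg 5: up by d1 = 10 → (20/3, 10)
  seg 6: right by d8 = 931/36 → (1171/36, 10)
  seg 7: down by d9 = 553/18 → (1171/36, -373/18)
  seg 8: right by d1 = 10 → (1531/36, -373/18)
  seg 9: left by d3 = 17 → (919/36, -373/18)
  seg 10: up by d9 = 553/18 → (919/36, 10)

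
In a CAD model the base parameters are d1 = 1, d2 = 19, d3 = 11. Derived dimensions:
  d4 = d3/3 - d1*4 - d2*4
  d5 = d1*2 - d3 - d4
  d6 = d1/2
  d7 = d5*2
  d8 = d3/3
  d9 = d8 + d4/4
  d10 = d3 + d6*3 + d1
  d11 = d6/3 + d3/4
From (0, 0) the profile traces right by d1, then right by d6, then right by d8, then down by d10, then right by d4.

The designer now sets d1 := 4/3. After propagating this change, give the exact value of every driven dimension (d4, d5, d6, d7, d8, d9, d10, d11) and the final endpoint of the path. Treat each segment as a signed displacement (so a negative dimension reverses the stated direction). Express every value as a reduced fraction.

d4 = -233/3
d5 = 208/3
d6 = 2/3
d7 = 416/3
d8 = 11/3
d9 = -63/4
d10 = 43/3
d11 = 107/36
endpoint = (-72, -43/3)

Apply edit: d1 := 4/3
  d4 = d3/3 - d1*4 - d2*4 = -233/3
  d5 = d1*2 - d3 - d4 = 208/3
  d6 = d1/2 = 2/3
  d7 = d5*2 = 416/3
  d8 = d3/3 = 11/3
  d9 = d8 + d4/4 = -63/4
  d10 = d3 + d6*3 + d1 = 43/3
  d11 = d6/3 + d3/4 = 107/36
Walk from origin (0, 0):
  seg 1: right by d1 = 4/3 → (4/3, 0)
  seg 2: right by d6 = 2/3 → (2, 0)
  seg 3: right by d8 = 11/3 → (17/3, 0)
  seg 4: down by d10 = 43/3 → (17/3, -43/3)
  seg 5: right by d4 = -233/3 → (-72, -43/3)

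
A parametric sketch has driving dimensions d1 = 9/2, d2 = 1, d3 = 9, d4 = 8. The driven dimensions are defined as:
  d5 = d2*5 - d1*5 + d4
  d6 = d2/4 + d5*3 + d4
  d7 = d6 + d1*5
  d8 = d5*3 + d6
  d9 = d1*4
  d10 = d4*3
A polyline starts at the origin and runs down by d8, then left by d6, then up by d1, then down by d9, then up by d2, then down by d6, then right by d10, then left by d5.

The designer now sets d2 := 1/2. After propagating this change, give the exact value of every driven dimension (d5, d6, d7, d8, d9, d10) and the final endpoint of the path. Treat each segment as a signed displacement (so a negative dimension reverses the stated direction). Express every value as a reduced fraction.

d5 = -12
d6 = -223/8
d7 = -43/8
d8 = -511/8
d9 = 18
d10 = 24
endpoint = (511/8, 315/4)

Apply edit: d2 := 1/2
  d5 = d2*5 - d1*5 + d4 = -12
  d6 = d2/4 + d5*3 + d4 = -223/8
  d7 = d6 + d1*5 = -43/8
  d8 = d5*3 + d6 = -511/8
  d9 = d1*4 = 18
  d10 = d4*3 = 24
Walk from origin (0, 0):
  seg 1: down by d8 = -511/8 → (0, 511/8)
  seg 2: left by d6 = -223/8 → (223/8, 511/8)
  seg 3: up by d1 = 9/2 → (223/8, 547/8)
  seg 4: down by d9 = 18 → (223/8, 403/8)
  seg 5: up by d2 = 1/2 → (223/8, 407/8)
  seg 6: down by d6 = -223/8 → (223/8, 315/4)
  seg 7: right by d10 = 24 → (415/8, 315/4)
  seg 8: left by d5 = -12 → (511/8, 315/4)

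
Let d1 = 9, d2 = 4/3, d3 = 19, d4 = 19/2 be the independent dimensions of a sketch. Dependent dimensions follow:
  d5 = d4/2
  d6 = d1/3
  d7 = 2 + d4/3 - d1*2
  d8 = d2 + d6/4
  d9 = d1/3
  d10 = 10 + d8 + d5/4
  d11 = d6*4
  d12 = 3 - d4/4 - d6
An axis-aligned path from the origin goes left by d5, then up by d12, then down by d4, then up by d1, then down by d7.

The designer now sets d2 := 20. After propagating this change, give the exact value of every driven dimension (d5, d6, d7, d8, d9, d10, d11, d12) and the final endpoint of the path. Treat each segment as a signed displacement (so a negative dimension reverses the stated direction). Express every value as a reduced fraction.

d5 = 19/4
d6 = 3
d7 = -77/6
d8 = 83/4
d9 = 3
d10 = 511/16
d11 = 12
d12 = -19/8
endpoint = (-19/4, 239/24)

Apply edit: d2 := 20
  d5 = d4/2 = 19/4
  d6 = d1/3 = 3
  d7 = 2 + d4/3 - d1*2 = -77/6
  d8 = d2 + d6/4 = 83/4
  d9 = d1/3 = 3
  d10 = 10 + d8 + d5/4 = 511/16
  d11 = d6*4 = 12
  d12 = 3 - d4/4 - d6 = -19/8
Walk from origin (0, 0):
  seg 1: left by d5 = 19/4 → (-19/4, 0)
  seg 2: up by d12 = -19/8 → (-19/4, -19/8)
  seg 3: down by d4 = 19/2 → (-19/4, -95/8)
  seg 4: up by d1 = 9 → (-19/4, -23/8)
  seg 5: down by d7 = -77/6 → (-19/4, 239/24)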